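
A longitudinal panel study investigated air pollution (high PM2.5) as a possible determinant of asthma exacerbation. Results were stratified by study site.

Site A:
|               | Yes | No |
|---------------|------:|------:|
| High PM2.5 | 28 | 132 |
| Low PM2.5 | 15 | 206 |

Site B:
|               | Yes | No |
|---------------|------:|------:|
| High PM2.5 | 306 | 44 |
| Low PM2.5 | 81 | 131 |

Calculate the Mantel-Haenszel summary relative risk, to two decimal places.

RR_MH = Σ(aᵢ·n₀ᵢ/nᵢ) / Σ(cᵢ·n₁ᵢ/nᵢ), with n₁ᵢ = aᵢ+bᵢ (exposed), n₀ᵢ = cᵢ+dᵢ (unexposed), nᵢ = n₁ᵢ+n₀ᵢ.
Stratum 1 (Site A): n₁ = 160, n₀ = 221, n = 381; a·n₀/n = 28·221/381 = 16.2415; c·n₁/n = 15·160/381 = 6.2992
Stratum 2 (Site B): n₁ = 350, n₀ = 212, n = 562; a·n₀/n = 306·212/562 = 115.4306; c·n₁/n = 81·350/562 = 50.4448
RR_MH = (16.2415 + 115.4306) / (6.2992 + 50.4448) = 131.6721 / 56.7441 = 2.32046

2.32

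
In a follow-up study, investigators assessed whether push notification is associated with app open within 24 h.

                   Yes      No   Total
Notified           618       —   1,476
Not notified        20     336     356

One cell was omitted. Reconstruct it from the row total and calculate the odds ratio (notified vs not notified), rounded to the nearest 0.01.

12.10

The missing cell is in the exposed row: 1476 − 618 = 858.
So a = 618, b = 858, c = 20, d = 336.
OR = (a·d)/(b·c) = (618 × 336) / (858 × 20) = 207648 / 17160 = 12.10070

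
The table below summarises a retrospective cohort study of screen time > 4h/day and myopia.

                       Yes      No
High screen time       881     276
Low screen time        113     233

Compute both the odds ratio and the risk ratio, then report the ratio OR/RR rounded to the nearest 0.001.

Cells: a = 881, b = 276, c = 113, d = 233.
OR = (881·233)/(276·113) = 205273/31188 = 6.58179
Risk in exposed = 881/1157 = 0.76145; risk in unexposed = 113/346 = 0.32659; RR = 2.33153
OR/RR = 6.58179 / 2.33153 = 2.82296
The outcome is not rare, so the OR lies further from 1 than the RR.

2.823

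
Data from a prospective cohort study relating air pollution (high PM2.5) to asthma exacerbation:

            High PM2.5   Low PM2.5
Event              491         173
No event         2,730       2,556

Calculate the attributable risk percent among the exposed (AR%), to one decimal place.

58.4

Reading the table with exposure as columns: a = 491 (High PM2.5, case), b = 2730 (High PM2.5, non-case), c = 173 (Low PM2.5, case), d = 2556.
Risk in exposed = 491/3221 = 0.15244; risk in unexposed = 173/2729 = 0.06339.
RR = 0.15244/0.06339 = 2.40463
AR% = (RR − 1)/RR × 100 = (2.40463 − 1)/2.40463 × 100 = 58.4136%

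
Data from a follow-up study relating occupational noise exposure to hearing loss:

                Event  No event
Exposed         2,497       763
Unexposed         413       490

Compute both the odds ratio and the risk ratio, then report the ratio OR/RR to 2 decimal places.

Cells: a = 2497, b = 763, c = 413, d = 490.
OR = (2497·490)/(763·413) = 1223530/315119 = 3.88276
Risk in exposed = 2497/3260 = 0.76595; risk in unexposed = 413/903 = 0.45736; RR = 1.67471
OR/RR = 3.88276 / 1.67471 = 2.31847
The outcome is not rare, so the OR lies further from 1 than the RR.

2.32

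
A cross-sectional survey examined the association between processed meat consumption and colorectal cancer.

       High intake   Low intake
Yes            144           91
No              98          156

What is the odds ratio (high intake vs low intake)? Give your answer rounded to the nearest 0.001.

Reading the table with exposure as columns: a = 144 (High intake, case), b = 98 (High intake, non-case), c = 91 (Low intake, case), d = 156.
OR = (a·d)/(b·c) = (144 × 156) / (98 × 91) = 22464 / 8918 = 2.51895
The odds of colorectal cancer are about 2.52 times as high in the high intake group.

2.519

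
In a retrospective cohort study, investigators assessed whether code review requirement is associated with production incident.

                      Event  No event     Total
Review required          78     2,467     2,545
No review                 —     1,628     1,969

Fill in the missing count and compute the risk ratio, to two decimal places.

The missing cell is in the unexposed row: 1969 − 1628 = 341.
So a = 78, b = 2467, c = 341, d = 1628.
RR = [a/(a+b)] / [c/(c+d)] = (78/2545) / (341/1969) = 0.03065/0.17318 = 0.17697

0.18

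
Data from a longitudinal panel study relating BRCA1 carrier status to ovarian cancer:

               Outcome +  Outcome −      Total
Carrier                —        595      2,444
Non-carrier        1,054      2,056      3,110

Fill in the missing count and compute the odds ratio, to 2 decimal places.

6.06

The missing cell is in the exposed row: 2444 − 595 = 1849.
So a = 1849, b = 595, c = 1054, d = 2056.
OR = (a·d)/(b·c) = (1849 × 2056) / (595 × 1054) = 3801544 / 627130 = 6.06181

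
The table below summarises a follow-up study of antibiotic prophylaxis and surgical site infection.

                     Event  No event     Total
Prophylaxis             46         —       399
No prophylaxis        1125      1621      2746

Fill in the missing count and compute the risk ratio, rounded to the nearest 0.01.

0.28

The missing cell is in the exposed row: 399 − 46 = 353.
So a = 46, b = 353, c = 1125, d = 1621.
RR = [a/(a+b)] / [c/(c+d)] = (46/399) / (1125/2746) = 0.11529/0.40969 = 0.28141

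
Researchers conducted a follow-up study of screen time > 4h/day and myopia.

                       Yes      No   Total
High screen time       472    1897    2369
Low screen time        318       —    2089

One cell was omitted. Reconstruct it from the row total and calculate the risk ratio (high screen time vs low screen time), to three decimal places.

The missing cell is in the unexposed row: 2089 − 318 = 1771.
So a = 472, b = 1897, c = 318, d = 1771.
RR = [a/(a+b)] / [c/(c+d)] = (472/2369) / (318/2089) = 0.19924/0.15223 = 1.30885

1.309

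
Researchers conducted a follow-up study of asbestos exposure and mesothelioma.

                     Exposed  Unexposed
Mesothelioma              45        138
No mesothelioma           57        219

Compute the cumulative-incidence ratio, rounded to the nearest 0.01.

1.14

Reading the table with exposure as columns: a = 45 (Exposed, case), b = 57 (Exposed, non-case), c = 138 (Unexposed, case), d = 219.
Risk in exposed = 45/102 = 0.44118; risk in unexposed = 138/357 = 0.38655.
RR = 0.44118 / 0.38655 = 1.14130
The risk among the exposed is 1.14 times that among the unexposed.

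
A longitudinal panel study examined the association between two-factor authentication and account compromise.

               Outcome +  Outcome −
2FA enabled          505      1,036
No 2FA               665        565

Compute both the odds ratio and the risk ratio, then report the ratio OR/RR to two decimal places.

0.68

Cells: a = 505, b = 1036, c = 665, d = 565.
OR = (505·565)/(1036·665) = 285325/688940 = 0.41415
Risk in exposed = 505/1541 = 0.32771; risk in unexposed = 665/1230 = 0.54065; RR = 0.60614
OR/RR = 0.41415 / 0.60614 = 0.68326
The outcome is not rare, so the OR lies further from 1 than the RR.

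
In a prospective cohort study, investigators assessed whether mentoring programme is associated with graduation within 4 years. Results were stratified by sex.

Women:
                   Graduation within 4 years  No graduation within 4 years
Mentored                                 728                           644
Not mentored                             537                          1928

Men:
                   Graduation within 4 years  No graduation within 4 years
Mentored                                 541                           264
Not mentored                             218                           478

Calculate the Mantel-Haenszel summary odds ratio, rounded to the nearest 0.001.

OR_MH = Σ(aᵢdᵢ/nᵢ) / Σ(bᵢcᵢ/nᵢ), where nᵢ is the stratum total.
Stratum 1 (Women): n = 3837; a·d/n = 728·1928/3837 = 365.8024; b·c/n = 644·537/3837 = 90.1298
Stratum 2 (Men): n = 1501; a·d/n = 541·478/1501 = 172.2838; b·c/n = 264·218/1501 = 38.3424
OR_MH = (365.8024 + 172.2838) / (90.1298 + 38.3424) = 538.0863 / 128.4722 = 4.18835

4.188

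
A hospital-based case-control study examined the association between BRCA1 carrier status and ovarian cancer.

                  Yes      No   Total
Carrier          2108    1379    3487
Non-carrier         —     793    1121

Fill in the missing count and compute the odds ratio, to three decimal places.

3.696

The missing cell is in the unexposed row: 1121 − 793 = 328.
So a = 2108, b = 1379, c = 328, d = 793.
OR = (a·d)/(b·c) = (2108 × 793) / (1379 × 328) = 1671644 / 452312 = 3.69578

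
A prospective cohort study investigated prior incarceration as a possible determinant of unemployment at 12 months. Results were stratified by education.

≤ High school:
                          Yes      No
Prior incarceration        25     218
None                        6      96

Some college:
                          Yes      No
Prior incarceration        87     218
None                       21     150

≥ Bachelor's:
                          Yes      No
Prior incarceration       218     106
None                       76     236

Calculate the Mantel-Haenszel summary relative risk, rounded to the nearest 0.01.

2.58

RR_MH = Σ(aᵢ·n₀ᵢ/nᵢ) / Σ(cᵢ·n₁ᵢ/nᵢ), with n₁ᵢ = aᵢ+bᵢ (exposed), n₀ᵢ = cᵢ+dᵢ (unexposed), nᵢ = n₁ᵢ+n₀ᵢ.
Stratum 1 (≤ High school): n₁ = 243, n₀ = 102, n = 345; a·n₀/n = 25·102/345 = 7.3913; c·n₁/n = 6·243/345 = 4.2261
Stratum 2 (Some college): n₁ = 305, n₀ = 171, n = 476; a·n₀/n = 87·171/476 = 31.2542; c·n₁/n = 21·305/476 = 13.4559
Stratum 3 (≥ Bachelor's): n₁ = 324, n₀ = 312, n = 636; a·n₀/n = 218·312/636 = 106.9434; c·n₁/n = 76·324/636 = 38.7170
RR_MH = (7.3913 + 31.2542 + 106.9434) / (4.2261 + 13.4559 + 38.7170) = 145.5889 / 56.3990 = 2.58141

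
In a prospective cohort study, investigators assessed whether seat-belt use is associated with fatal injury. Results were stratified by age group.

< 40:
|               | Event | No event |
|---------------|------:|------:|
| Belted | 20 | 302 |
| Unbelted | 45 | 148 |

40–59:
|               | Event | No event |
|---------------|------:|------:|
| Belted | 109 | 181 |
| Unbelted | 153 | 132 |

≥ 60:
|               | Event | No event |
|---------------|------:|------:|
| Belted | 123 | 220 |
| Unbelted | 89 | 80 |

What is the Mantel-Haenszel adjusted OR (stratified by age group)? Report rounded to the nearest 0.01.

OR_MH = Σ(aᵢdᵢ/nᵢ) / Σ(bᵢcᵢ/nᵢ), where nᵢ is the stratum total.
Stratum 1 (< 40): n = 515; a·d/n = 20·148/515 = 5.7476; b·c/n = 302·45/515 = 26.3883
Stratum 2 (40–59): n = 575; a·d/n = 109·132/575 = 25.0226; b·c/n = 181·153/575 = 48.1617
Stratum 3 (≥ 60): n = 512; a·d/n = 123·80/512 = 19.2188; b·c/n = 220·89/512 = 38.2422
OR_MH = (5.7476 + 25.0226 + 19.2188) / (26.3883 + 48.1617 + 38.2422) = 49.9889 / 112.7923 = 0.44319

0.44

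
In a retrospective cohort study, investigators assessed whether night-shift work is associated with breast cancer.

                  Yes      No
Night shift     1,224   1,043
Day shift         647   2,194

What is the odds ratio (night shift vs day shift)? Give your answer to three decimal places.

3.980

Cells: a = 1224, b = 1043, c = 647, d = 2194.
OR = (a·d)/(b·c) = (1224 × 2194) / (1043 × 647) = 2685456 / 674821 = 3.97951
The odds of breast cancer are about 3.98 times as high in the night shift group.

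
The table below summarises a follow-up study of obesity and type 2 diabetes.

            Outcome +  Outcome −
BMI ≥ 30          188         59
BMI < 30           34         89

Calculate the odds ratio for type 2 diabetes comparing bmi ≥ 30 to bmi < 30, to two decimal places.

Cells: a = 188, b = 59, c = 34, d = 89.
OR = (a·d)/(b·c) = (188 × 89) / (59 × 34) = 16732 / 2006 = 8.34098
The odds of type 2 diabetes are about 8.34 times as high in the bmi ≥ 30 group.

8.34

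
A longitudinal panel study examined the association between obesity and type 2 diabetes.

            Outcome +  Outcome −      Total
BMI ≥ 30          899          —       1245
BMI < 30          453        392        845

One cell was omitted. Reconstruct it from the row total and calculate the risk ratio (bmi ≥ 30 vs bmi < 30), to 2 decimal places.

The missing cell is in the exposed row: 1245 − 899 = 346.
So a = 899, b = 346, c = 453, d = 392.
RR = [a/(a+b)] / [c/(c+d)] = (899/1245) / (453/845) = 0.72209/0.53609 = 1.34694

1.35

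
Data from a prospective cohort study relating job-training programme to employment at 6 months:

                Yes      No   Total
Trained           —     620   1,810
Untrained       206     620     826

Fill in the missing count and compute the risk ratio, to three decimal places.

2.636

The missing cell is in the exposed row: 1810 − 620 = 1190.
So a = 1190, b = 620, c = 206, d = 620.
RR = [a/(a+b)] / [c/(c+d)] = (1190/1810) / (206/826) = 0.65746/0.24939 = 2.63622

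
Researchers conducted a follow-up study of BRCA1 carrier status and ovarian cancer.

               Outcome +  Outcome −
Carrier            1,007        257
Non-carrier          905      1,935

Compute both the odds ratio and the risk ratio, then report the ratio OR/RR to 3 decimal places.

Cells: a = 1007, b = 257, c = 905, d = 1935.
OR = (1007·1935)/(257·905) = 1948545/232585 = 8.37778
Risk in exposed = 1007/1264 = 0.79668; risk in unexposed = 905/2840 = 0.31866; RR = 2.50007
OR/RR = 8.37778 / 2.50007 = 3.35102
The outcome is not rare, so the OR lies further from 1 than the RR.

3.351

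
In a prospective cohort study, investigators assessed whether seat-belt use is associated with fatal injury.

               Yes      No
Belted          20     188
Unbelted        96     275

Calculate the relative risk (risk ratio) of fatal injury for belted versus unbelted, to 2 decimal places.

0.37

Cells: a = 20, b = 188, c = 96, d = 275.
Risk in exposed = 20/208 = 0.09615; risk in unexposed = 96/371 = 0.25876.
RR = 0.09615 / 0.25876 = 0.37159
The risk is 63% lower among the exposed than among the unexposed.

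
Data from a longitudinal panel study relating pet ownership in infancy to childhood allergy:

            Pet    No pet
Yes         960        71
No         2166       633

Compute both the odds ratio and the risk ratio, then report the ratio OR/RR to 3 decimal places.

Reading the table with exposure as columns: a = 960 (Pet, case), b = 2166 (Pet, non-case), c = 71 (No pet, case), d = 633.
OR = (960·633)/(2166·71) = 607680/153786 = 3.95147
Risk in exposed = 960/3126 = 0.30710; risk in unexposed = 71/704 = 0.10085; RR = 3.04507
OR/RR = 3.95147 / 3.04507 = 1.29766
The outcome is not rare, so the OR lies further from 1 than the RR.

1.298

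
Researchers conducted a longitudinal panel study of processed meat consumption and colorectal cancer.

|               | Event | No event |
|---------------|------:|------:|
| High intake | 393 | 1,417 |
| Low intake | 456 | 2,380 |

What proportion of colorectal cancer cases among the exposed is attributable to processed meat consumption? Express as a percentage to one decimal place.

Cells: a = 393, b = 1417, c = 456, d = 2380.
Risk in exposed = 393/1810 = 0.21713; risk in unexposed = 456/2836 = 0.16079.
RR = 0.21713/0.16079 = 1.35038
AR% = (RR − 1)/RR × 100 = (1.35038 − 1)/1.35038 × 100 = 25.9467%

25.9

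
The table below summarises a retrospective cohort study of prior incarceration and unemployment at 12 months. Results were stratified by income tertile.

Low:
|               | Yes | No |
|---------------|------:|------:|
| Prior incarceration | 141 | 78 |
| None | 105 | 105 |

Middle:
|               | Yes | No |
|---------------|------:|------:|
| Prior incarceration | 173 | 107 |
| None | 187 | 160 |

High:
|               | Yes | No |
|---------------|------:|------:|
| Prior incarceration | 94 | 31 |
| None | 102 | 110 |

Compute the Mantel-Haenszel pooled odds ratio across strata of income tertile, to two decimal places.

1.81

OR_MH = Σ(aᵢdᵢ/nᵢ) / Σ(bᵢcᵢ/nᵢ), where nᵢ is the stratum total.
Stratum 1 (Low): n = 429; a·d/n = 141·105/429 = 34.5105; b·c/n = 78·105/429 = 19.0909
Stratum 2 (Middle): n = 627; a·d/n = 173·160/627 = 44.1467; b·c/n = 107·187/627 = 31.9123
Stratum 3 (High): n = 337; a·d/n = 94·110/337 = 30.6825; b·c/n = 31·102/337 = 9.3828
OR_MH = (34.5105 + 44.1467 + 30.6825) / (19.0909 + 31.9123 + 9.3828) = 109.3397 / 60.3860 = 1.81068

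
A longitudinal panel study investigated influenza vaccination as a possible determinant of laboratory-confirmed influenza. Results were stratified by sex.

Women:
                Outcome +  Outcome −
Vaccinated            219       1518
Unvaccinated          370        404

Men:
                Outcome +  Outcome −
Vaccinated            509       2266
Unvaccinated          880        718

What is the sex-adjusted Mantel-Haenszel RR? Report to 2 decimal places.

0.31

RR_MH = Σ(aᵢ·n₀ᵢ/nᵢ) / Σ(cᵢ·n₁ᵢ/nᵢ), with n₁ᵢ = aᵢ+bᵢ (exposed), n₀ᵢ = cᵢ+dᵢ (unexposed), nᵢ = n₁ᵢ+n₀ᵢ.
Stratum 1 (Women): n₁ = 1737, n₀ = 774, n = 2511; a·n₀/n = 219·774/2511 = 67.5054; c·n₁/n = 370·1737/2511 = 255.9498
Stratum 2 (Men): n₁ = 2775, n₀ = 1598, n = 4373; a·n₀/n = 509·1598/4373 = 186.0009; c·n₁/n = 880·2775/4373 = 558.4267
RR_MH = (67.5054 + 186.0009) / (255.9498 + 558.4267) = 253.5063 / 814.3765 = 0.31129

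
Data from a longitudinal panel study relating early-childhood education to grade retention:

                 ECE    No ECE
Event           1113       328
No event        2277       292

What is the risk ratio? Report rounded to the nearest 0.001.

Reading the table with exposure as columns: a = 1113 (ECE, case), b = 2277 (ECE, non-case), c = 328 (No ECE, case), d = 292.
Risk in exposed = 1113/3390 = 0.32832; risk in unexposed = 328/620 = 0.52903.
RR = 0.32832 / 0.52903 = 0.62060
The risk is 38% lower among the exposed than among the unexposed.

0.621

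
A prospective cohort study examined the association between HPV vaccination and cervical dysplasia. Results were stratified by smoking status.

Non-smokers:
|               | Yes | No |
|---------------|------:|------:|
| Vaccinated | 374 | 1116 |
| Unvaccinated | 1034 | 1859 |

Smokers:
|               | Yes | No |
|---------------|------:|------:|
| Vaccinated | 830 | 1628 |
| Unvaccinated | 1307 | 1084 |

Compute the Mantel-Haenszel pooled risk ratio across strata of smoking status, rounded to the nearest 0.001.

RR_MH = Σ(aᵢ·n₀ᵢ/nᵢ) / Σ(cᵢ·n₁ᵢ/nᵢ), with n₁ᵢ = aᵢ+bᵢ (exposed), n₀ᵢ = cᵢ+dᵢ (unexposed), nᵢ = n₁ᵢ+n₀ᵢ.
Stratum 1 (Non-smokers): n₁ = 1490, n₀ = 2893, n = 4383; a·n₀/n = 374·2893/4383 = 246.8588; c·n₁/n = 1034·1490/4383 = 351.5081
Stratum 2 (Smokers): n₁ = 2458, n₀ = 2391, n = 4849; a·n₀/n = 830·2391/4849 = 409.2658; c·n₁/n = 1307·2458/4849 = 662.5296
RR_MH = (246.8588 + 409.2658) / (351.5081 + 662.5296) = 656.1246 / 1014.0377 = 0.64704

0.647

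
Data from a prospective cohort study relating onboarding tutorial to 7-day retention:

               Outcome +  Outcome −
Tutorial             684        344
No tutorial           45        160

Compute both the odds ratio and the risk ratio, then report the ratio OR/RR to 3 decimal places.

Cells: a = 684, b = 344, c = 45, d = 160.
OR = (684·160)/(344·45) = 109440/15480 = 7.06977
Risk in exposed = 684/1028 = 0.66537; risk in unexposed = 45/205 = 0.21951; RR = 3.03113
OR/RR = 7.06977 / 3.03113 = 2.33239
The outcome is not rare, so the OR lies further from 1 than the RR.

2.332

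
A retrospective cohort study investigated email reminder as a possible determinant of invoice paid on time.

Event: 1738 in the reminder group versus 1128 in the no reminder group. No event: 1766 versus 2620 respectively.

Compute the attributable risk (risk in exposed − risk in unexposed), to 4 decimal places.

0.1950

From the description: a = 1738, b = 1766, c = 1128, d = 2620.
Risk in exposed = 1738/3504 = 0.496005; risk in unexposed = 1128/3748 = 0.300961.
Risk difference = 0.496005 − 0.300961 = 0.195044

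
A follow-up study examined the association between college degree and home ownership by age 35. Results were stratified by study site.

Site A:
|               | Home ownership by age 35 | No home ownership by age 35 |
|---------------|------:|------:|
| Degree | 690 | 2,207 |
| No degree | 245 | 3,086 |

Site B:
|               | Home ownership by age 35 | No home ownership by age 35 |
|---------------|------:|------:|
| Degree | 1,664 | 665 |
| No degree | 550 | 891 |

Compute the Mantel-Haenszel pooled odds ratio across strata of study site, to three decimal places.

3.999

OR_MH = Σ(aᵢdᵢ/nᵢ) / Σ(bᵢcᵢ/nᵢ), where nᵢ is the stratum total.
Stratum 1 (Site A): n = 6228; a·d/n = 690·3086/6228 = 341.8979; b·c/n = 2207·245/6228 = 86.8200
Stratum 2 (Site B): n = 3770; a·d/n = 1664·891/3770 = 393.2690; b·c/n = 665·550/3770 = 97.0159
OR_MH = (341.8979 + 393.2690) / (86.8200 + 97.0159) = 735.1668 / 183.8359 = 3.99904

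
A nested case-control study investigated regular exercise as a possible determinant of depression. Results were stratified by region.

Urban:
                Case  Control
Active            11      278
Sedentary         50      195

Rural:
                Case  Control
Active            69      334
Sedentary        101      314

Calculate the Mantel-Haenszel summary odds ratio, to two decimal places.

OR_MH = Σ(aᵢdᵢ/nᵢ) / Σ(bᵢcᵢ/nᵢ), where nᵢ is the stratum total.
Stratum 1 (Urban): n = 534; a·d/n = 11·195/534 = 4.0169; b·c/n = 278·50/534 = 26.0300
Stratum 2 (Rural): n = 818; a·d/n = 69·314/818 = 26.4866; b·c/n = 334·101/818 = 41.2396
OR_MH = (4.0169 + 26.4866) / (26.0300 + 41.2396) = 30.5034 / 67.2696 = 0.45345

0.45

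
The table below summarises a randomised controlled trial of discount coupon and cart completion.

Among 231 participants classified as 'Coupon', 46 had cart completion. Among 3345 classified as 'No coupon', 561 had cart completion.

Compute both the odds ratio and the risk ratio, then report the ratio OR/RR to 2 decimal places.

1.04

From the description: a = 46, b = 185, c = 561, d = 2784.
OR = (46·2784)/(185·561) = 128064/103785 = 1.23394
Risk in exposed = 46/231 = 0.19913; risk in unexposed = 561/3345 = 0.16771; RR = 1.18735
OR/RR = 1.23394 / 1.18735 = 1.03923
The outcome is not rare, so the OR lies further from 1 than the RR.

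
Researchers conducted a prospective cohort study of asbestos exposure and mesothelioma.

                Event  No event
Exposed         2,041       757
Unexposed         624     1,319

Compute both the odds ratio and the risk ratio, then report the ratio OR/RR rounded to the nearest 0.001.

2.509

Cells: a = 2041, b = 757, c = 624, d = 1319.
OR = (2041·1319)/(757·624) = 2692079/472368 = 5.69911
Risk in exposed = 2041/2798 = 0.72945; risk in unexposed = 624/1943 = 0.32115; RR = 2.27135
OR/RR = 5.69911 / 2.27135 = 2.50913
The outcome is not rare, so the OR lies further from 1 than the RR.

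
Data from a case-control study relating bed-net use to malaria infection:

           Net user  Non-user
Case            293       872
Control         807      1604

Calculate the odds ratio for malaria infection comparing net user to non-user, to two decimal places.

Reading the table with exposure as columns: a = 293 (Net user, case), b = 807 (Net user, non-case), c = 872 (Non-user, case), d = 1604.
OR = (a·d)/(b·c) = (293 × 1604) / (807 × 872) = 469972 / 703704 = 0.66785
Exposure is associated with lower odds of malaria infection (OR = 0.67 < 1).

0.67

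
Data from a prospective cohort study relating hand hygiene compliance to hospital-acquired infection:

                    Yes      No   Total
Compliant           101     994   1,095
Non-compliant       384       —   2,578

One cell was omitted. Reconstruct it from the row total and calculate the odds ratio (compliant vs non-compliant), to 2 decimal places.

The missing cell is in the unexposed row: 2578 − 384 = 2194.
So a = 101, b = 994, c = 384, d = 2194.
OR = (a·d)/(b·c) = (101 × 2194) / (994 × 384) = 221594 / 381696 = 0.58055

0.58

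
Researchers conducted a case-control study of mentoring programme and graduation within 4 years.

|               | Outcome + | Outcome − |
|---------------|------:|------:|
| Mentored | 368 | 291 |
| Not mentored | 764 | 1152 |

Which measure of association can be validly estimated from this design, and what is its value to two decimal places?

1.91

Cells: a = 368, b = 291, c = 764, d = 1152.
This is a case-control study: participants were sampled on outcome status, so risks in the source population cannot be estimated directly — relative risk is not valid here. The odds ratio is the appropriate measure.
OR = (a·d)/(b·c) = (368 × 1152) / (291 × 764) = 423936 / 222324 = 1.90684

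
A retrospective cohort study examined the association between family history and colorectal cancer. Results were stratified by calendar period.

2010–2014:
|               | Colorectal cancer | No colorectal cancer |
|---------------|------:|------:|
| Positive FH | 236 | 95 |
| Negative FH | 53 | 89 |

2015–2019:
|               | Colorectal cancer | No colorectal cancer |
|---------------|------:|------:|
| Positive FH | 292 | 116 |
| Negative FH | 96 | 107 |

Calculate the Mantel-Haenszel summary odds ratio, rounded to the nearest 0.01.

3.31

OR_MH = Σ(aᵢdᵢ/nᵢ) / Σ(bᵢcᵢ/nᵢ), where nᵢ is the stratum total.
Stratum 1 (2010–2014): n = 473; a·d/n = 236·89/473 = 44.4059; b·c/n = 95·53/473 = 10.6448
Stratum 2 (2015–2019): n = 611; a·d/n = 292·107/611 = 51.1358; b·c/n = 116·96/611 = 18.2259
OR_MH = (44.4059 + 51.1358) / (10.6448 + 18.2259) = 95.5418 / 28.8707 = 3.30930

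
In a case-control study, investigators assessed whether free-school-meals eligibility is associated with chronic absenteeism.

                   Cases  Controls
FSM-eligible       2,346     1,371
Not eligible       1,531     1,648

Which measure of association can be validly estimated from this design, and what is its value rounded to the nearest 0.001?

Cells: a = 2346, b = 1371, c = 1531, d = 1648.
This is a case-control study: participants were sampled on outcome status, so risks in the source population cannot be estimated directly — relative risk is not valid here. The odds ratio is the appropriate measure.
OR = (a·d)/(b·c) = (2346 × 1648) / (1371 × 1531) = 3866208 / 2099001 = 1.84193

1.842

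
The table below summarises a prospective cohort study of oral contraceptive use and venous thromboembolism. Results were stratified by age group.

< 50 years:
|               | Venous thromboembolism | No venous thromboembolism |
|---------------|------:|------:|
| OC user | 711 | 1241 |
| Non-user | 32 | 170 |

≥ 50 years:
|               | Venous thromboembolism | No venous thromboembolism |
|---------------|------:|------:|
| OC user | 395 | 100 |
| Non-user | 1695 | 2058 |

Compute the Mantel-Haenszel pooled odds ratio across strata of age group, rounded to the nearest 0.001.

OR_MH = Σ(aᵢdᵢ/nᵢ) / Σ(bᵢcᵢ/nᵢ), where nᵢ is the stratum total.
Stratum 1 (< 50 years): n = 2154; a·d/n = 711·170/2154 = 56.1142; b·c/n = 1241·32/2154 = 18.4364
Stratum 2 (≥ 50 years): n = 4248; a·d/n = 395·2058/4248 = 191.3630; b·c/n = 100·1695/4248 = 39.9011
OR_MH = (56.1142 + 191.3630) / (18.4364 + 39.9011) = 247.4772 / 58.3375 = 4.24216

4.242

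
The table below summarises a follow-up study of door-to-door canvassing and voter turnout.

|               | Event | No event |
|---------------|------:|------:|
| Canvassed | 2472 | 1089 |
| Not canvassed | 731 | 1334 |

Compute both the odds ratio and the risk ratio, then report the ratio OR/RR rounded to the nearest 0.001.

2.112

Cells: a = 2472, b = 1089, c = 731, d = 1334.
OR = (2472·1334)/(1089·731) = 3297648/796059 = 4.14247
Risk in exposed = 2472/3561 = 0.69419; risk in unexposed = 731/2065 = 0.35400; RR = 1.96101
OR/RR = 4.14247 / 1.96101 = 2.11242
The outcome is not rare, so the OR lies further from 1 than the RR.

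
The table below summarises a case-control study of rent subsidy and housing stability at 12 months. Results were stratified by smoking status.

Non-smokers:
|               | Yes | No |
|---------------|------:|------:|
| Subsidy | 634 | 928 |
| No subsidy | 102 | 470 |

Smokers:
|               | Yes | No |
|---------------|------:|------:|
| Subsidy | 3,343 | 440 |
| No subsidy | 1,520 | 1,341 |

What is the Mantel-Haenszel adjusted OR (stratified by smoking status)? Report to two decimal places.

5.62

OR_MH = Σ(aᵢdᵢ/nᵢ) / Σ(bᵢcᵢ/nᵢ), where nᵢ is the stratum total.
Stratum 1 (Non-smokers): n = 2134; a·d/n = 634·470/2134 = 139.6345; b·c/n = 928·102/2134 = 44.3561
Stratum 2 (Smokers): n = 6644; a·d/n = 3343·1341/6644 = 674.7386; b·c/n = 440·1520/6644 = 100.6623
OR_MH = (139.6345 + 674.7386) / (44.3561 + 100.6623) = 814.3731 / 145.0184 = 5.61565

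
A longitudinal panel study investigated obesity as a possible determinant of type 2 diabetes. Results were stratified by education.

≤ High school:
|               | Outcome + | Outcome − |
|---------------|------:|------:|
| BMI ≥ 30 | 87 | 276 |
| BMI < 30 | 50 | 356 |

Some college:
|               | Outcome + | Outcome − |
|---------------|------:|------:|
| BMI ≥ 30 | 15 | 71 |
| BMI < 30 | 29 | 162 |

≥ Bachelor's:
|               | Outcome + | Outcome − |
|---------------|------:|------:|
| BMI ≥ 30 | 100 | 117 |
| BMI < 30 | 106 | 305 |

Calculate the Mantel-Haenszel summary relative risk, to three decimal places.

1.758

RR_MH = Σ(aᵢ·n₀ᵢ/nᵢ) / Σ(cᵢ·n₁ᵢ/nᵢ), with n₁ᵢ = aᵢ+bᵢ (exposed), n₀ᵢ = cᵢ+dᵢ (unexposed), nᵢ = n₁ᵢ+n₀ᵢ.
Stratum 1 (≤ High school): n₁ = 363, n₀ = 406, n = 769; a·n₀/n = 87·406/769 = 45.9324; c·n₁/n = 50·363/769 = 23.6021
Stratum 2 (Some college): n₁ = 86, n₀ = 191, n = 277; a·n₀/n = 15·191/277 = 10.3430; c·n₁/n = 29·86/277 = 9.0036
Stratum 3 (≥ Bachelor's): n₁ = 217, n₀ = 411, n = 628; a·n₀/n = 100·411/628 = 65.4459; c·n₁/n = 106·217/628 = 36.6274
RR_MH = (45.9324 + 10.3430 + 65.4459) / (23.6021 + 9.0036 + 36.6274) = 121.7212 / 69.2331 = 1.75814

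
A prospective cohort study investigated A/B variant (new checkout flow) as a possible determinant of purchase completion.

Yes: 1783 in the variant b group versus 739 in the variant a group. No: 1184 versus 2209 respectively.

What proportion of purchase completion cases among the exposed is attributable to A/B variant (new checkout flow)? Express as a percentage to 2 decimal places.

From the description: a = 1783, b = 1184, c = 739, d = 2209.
Risk in exposed = 1783/2967 = 0.60094; risk in unexposed = 739/2948 = 0.25068.
RR = 0.60094/0.25068 = 2.39727
AR% = (RR − 1)/RR × 100 = (2.39727 − 1)/2.39727 × 100 = 58.2859%

58.29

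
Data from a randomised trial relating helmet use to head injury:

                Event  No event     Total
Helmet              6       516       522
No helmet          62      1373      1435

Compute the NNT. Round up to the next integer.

Risk in treated group = 6/522 = 0.01149; risk in control = 62/1435 = 0.04321.
Absolute risk reduction = 0.04321 − 0.01149 = 0.03171
NNT = 1 / ARR = 1 / 0.03171 = 31.534 → round up → 32

32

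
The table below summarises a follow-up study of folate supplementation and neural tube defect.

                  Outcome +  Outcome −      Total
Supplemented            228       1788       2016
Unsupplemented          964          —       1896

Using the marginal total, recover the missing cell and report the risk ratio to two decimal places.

0.22

The missing cell is in the unexposed row: 1896 − 964 = 932.
So a = 228, b = 1788, c = 964, d = 932.
RR = [a/(a+b)] / [c/(c+d)] = (228/2016) / (964/1896) = 0.11310/0.50844 = 0.22244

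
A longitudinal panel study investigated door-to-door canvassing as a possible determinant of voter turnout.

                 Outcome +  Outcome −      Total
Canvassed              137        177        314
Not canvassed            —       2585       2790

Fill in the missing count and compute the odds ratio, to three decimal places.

9.760

The missing cell is in the unexposed row: 2790 − 2585 = 205.
So a = 137, b = 177, c = 205, d = 2585.
OR = (a·d)/(b·c) = (137 × 2585) / (177 × 205) = 354145 / 36285 = 9.76009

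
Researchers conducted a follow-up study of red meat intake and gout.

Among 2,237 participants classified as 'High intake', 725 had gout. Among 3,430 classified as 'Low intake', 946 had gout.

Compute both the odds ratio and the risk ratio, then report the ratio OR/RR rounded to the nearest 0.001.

1.071

From the description: a = 725, b = 1512, c = 946, d = 2484.
OR = (725·2484)/(1512·946) = 1800900/1430352 = 1.25906
Risk in exposed = 725/2237 = 0.32409; risk in unexposed = 946/3430 = 0.27580; RR = 1.17510
OR/RR = 1.25906 / 1.17510 = 1.07145
The outcome is not rare, so the OR lies further from 1 than the RR.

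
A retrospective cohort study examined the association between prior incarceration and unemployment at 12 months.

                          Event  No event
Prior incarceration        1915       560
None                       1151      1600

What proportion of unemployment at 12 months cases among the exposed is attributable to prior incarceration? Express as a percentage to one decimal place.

Cells: a = 1915, b = 560, c = 1151, d = 1600.
Risk in exposed = 1915/2475 = 0.77374; risk in unexposed = 1151/2751 = 0.41839.
RR = 0.77374/0.41839 = 1.84931
AR% = (RR − 1)/RR × 100 = (1.84931 − 1)/1.84931 × 100 = 45.9257%

45.9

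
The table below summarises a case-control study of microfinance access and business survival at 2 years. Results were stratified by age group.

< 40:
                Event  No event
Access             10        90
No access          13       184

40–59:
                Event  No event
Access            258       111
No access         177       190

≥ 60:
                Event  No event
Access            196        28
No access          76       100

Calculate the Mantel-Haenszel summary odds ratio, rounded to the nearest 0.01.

OR_MH = Σ(aᵢdᵢ/nᵢ) / Σ(bᵢcᵢ/nᵢ), where nᵢ is the stratum total.
Stratum 1 (< 40): n = 297; a·d/n = 10·184/297 = 6.1953; b·c/n = 90·13/297 = 3.9394
Stratum 2 (40–59): n = 736; a·d/n = 258·190/736 = 66.6033; b·c/n = 111·177/736 = 26.6943
Stratum 3 (≥ 60): n = 400; a·d/n = 196·100/400 = 49.0000; b·c/n = 28·76/400 = 5.3200
OR_MH = (6.1953 + 66.6033 + 49.0000) / (3.9394 + 26.6943 + 5.3200) = 121.7985 / 35.9537 = 3.38765

3.39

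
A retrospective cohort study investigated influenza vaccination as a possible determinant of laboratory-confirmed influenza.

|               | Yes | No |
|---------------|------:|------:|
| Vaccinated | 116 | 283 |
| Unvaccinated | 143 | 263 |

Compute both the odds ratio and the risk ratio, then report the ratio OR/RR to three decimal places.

0.913

Cells: a = 116, b = 283, c = 143, d = 263.
OR = (116·263)/(283·143) = 30508/40469 = 0.75386
Risk in exposed = 116/399 = 0.29073; risk in unexposed = 143/406 = 0.35222; RR = 0.82542
OR/RR = 0.75386 / 0.82542 = 0.91331
The outcome is not rare, so the OR lies further from 1 than the RR.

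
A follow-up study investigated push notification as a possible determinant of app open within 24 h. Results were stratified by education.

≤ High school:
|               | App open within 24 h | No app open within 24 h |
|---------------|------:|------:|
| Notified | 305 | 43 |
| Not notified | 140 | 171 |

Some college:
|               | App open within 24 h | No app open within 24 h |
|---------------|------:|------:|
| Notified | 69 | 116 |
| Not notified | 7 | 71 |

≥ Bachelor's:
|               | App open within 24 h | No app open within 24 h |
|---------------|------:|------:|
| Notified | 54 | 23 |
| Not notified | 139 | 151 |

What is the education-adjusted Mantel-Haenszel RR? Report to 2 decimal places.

RR_MH = Σ(aᵢ·n₀ᵢ/nᵢ) / Σ(cᵢ·n₁ᵢ/nᵢ), with n₁ᵢ = aᵢ+bᵢ (exposed), n₀ᵢ = cᵢ+dᵢ (unexposed), nᵢ = n₁ᵢ+n₀ᵢ.
Stratum 1 (≤ High school): n₁ = 348, n₀ = 311, n = 659; a·n₀/n = 305·311/659 = 143.9378; c·n₁/n = 140·348/659 = 73.9302
Stratum 2 (Some college): n₁ = 185, n₀ = 78, n = 263; a·n₀/n = 69·78/263 = 20.4639; c·n₁/n = 7·185/263 = 4.9240
Stratum 3 (≥ Bachelor's): n₁ = 77, n₀ = 290, n = 367; a·n₀/n = 54·290/367 = 42.6703; c·n₁/n = 139·77/367 = 29.1635
RR_MH = (143.9378 + 20.4639 + 42.6703) / (73.9302 + 4.9240 + 29.1635) = 207.0720 / 108.0176 = 1.91702

1.92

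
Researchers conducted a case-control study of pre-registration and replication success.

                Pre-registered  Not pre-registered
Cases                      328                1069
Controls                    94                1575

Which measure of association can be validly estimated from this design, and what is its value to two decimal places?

5.14

Reading the table with exposure as columns: a = 328 (Pre-registered, case), b = 94 (Pre-registered, non-case), c = 1069 (Not pre-registered, case), d = 1575.
This is a case-control study: participants were sampled on outcome status, so risks in the source population cannot be estimated directly — relative risk is not valid here. The odds ratio is the appropriate measure.
OR = (a·d)/(b·c) = (328 × 1575) / (94 × 1069) = 516600 / 100486 = 5.14101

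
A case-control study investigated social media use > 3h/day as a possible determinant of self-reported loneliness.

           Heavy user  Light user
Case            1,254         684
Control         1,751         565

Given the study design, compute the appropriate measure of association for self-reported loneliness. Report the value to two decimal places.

0.59

Reading the table with exposure as columns: a = 1254 (Heavy user, case), b = 1751 (Heavy user, non-case), c = 684 (Light user, case), d = 565.
This is a case-control study: participants were sampled on outcome status, so risks in the source population cannot be estimated directly — relative risk is not valid here. The odds ratio is the appropriate measure.
OR = (a·d)/(b·c) = (1254 × 565) / (1751 × 684) = 708510 / 1197684 = 0.59157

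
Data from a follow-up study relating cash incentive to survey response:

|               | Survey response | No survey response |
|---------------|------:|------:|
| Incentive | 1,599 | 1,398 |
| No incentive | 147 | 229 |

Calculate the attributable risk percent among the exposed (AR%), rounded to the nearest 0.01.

26.72

Cells: a = 1599, b = 1398, c = 147, d = 229.
Risk in exposed = 1599/2997 = 0.53353; risk in unexposed = 147/376 = 0.39096.
RR = 0.53353/0.39096 = 1.36468
AR% = (RR − 1)/RR × 100 = (1.36468 − 1)/1.36468 × 100 = 26.7230%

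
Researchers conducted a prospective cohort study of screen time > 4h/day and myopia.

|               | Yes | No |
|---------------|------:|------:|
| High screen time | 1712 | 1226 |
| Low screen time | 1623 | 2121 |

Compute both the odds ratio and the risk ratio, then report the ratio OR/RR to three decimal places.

Cells: a = 1712, b = 1226, c = 1623, d = 2121.
OR = (1712·2121)/(1226·1623) = 3631152/1989798 = 1.82488
Risk in exposed = 1712/2938 = 0.58271; risk in unexposed = 1623/3744 = 0.43349; RR = 1.34422
OR/RR = 1.82488 / 1.34422 = 1.35758
The outcome is not rare, so the OR lies further from 1 than the RR.

1.358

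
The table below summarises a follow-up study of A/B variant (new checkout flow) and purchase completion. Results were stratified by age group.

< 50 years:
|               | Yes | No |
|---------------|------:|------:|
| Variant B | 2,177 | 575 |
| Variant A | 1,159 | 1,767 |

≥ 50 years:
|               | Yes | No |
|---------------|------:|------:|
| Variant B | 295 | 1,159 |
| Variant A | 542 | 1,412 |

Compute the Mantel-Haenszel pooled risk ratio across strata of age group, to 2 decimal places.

RR_MH = Σ(aᵢ·n₀ᵢ/nᵢ) / Σ(cᵢ·n₁ᵢ/nᵢ), with n₁ᵢ = aᵢ+bᵢ (exposed), n₀ᵢ = cᵢ+dᵢ (unexposed), nᵢ = n₁ᵢ+n₀ᵢ.
Stratum 1 (< 50 years): n₁ = 2752, n₀ = 2926, n = 5678; a·n₀/n = 2177·2926/5678 = 1121.8566; c·n₁/n = 1159·2752/5678 = 561.7415
Stratum 2 (≥ 50 years): n₁ = 1454, n₀ = 1954, n = 3408; a·n₀/n = 295·1954/3408 = 169.1403; c·n₁/n = 542·1454/3408 = 231.2406
RR_MH = (1121.8566 + 169.1403) / (561.7415 + 231.2406) = 1290.9969 / 792.9821 = 1.62803

1.63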